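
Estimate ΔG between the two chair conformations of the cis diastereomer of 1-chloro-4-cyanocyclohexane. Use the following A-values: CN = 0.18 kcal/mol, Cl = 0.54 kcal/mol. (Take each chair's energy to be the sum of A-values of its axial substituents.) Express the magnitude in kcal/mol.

0.36 kcal/mol

C1 and C4 have opposite parity, so for the cis isomer the two substituents are one axial and one equatorial in each chair.
Chair I (cyano axial, chloro equatorial): E = 0.18 kcal/mol.
Chair II (cyano equatorial, chloro axial): E = 0.54 kcal/mol.
ΔE = 0.54 − 0.18 = 0.36 kcal/mol; chair I is more stable.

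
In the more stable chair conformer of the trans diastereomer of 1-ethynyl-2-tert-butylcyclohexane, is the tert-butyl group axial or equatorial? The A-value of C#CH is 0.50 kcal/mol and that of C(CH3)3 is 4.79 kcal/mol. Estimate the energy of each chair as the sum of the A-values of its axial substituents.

C1 and C2 have opposite parity, so for the trans isomer the two substituents are e,e in one chair and a,a in the other.
Chair I (ethynyl axial, tert-butyl axial): E = 5.29 kcal/mol.
Chair II (ethynyl equatorial, tert-butyl equatorial): E = 0.00 kcal/mol.
Chair II is the more stable (lower-energy) conformer, and in that chair the tert-butyl group is equatorial.

equatorial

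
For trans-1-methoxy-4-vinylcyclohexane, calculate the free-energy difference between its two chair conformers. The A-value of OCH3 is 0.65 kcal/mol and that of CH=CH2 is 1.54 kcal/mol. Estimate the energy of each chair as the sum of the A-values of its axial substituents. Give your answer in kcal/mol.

2.19 kcal/mol

C1 and C4 have opposite parity, so for the trans isomer the two substituents are e,e in one chair and a,a in the other.
Chair I (methoxy axial, vinyl axial): E = 2.19 kcal/mol.
Chair II (methoxy equatorial, vinyl equatorial): E = 0.00 kcal/mol.
ΔE = 2.19 − 0.00 = 2.19 kcal/mol; chair II is more stable.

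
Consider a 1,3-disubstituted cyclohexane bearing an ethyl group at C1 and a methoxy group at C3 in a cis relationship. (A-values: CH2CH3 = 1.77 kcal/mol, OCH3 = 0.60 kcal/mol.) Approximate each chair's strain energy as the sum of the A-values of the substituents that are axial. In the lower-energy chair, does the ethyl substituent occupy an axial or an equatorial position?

equatorial

C1 and C3 have the same parity, so for the cis isomer the two substituents are e,e in one chair and a,a in the other.
Chair I (ethyl axial, methoxy axial): E = 2.37 kcal/mol.
Chair II (ethyl equatorial, methoxy equatorial): E = 0.00 kcal/mol.
Chair II is the more stable (lower-energy) conformer, and in that chair the ethyl group is equatorial.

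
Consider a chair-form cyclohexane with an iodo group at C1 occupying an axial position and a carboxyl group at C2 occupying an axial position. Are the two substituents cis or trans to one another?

C1 and C2 have opposite parity, so their axial bonds point in opposite directions.
With opposite-parity carbons, two substituents on the same face are one axial and one equatorial; opposite faces give both axial or both equatorial.
Here the groups are axial/axial → opposite face → trans.

trans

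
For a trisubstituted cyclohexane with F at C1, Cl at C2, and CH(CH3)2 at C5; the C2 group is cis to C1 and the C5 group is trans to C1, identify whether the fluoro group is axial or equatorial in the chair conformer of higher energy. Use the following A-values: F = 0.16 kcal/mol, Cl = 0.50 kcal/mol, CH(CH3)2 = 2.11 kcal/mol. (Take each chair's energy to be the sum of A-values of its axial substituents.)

equatorial

Chair I (fluoro axial, chloro equatorial, isopropyl equatorial): E = 0.16 kcal/mol.
Chair II (fluoro equatorial, chloro axial, isopropyl axial): E = 2.61 kcal/mol.
Chair II is the less stable (higher-energy) conformer, and in that chair the fluoro group is equatorial.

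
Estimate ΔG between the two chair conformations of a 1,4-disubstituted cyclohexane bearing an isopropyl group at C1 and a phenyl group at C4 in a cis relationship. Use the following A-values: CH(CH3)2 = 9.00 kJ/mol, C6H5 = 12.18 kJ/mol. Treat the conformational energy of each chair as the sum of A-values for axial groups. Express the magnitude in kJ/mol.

C1 and C4 have opposite parity, so for the cis isomer the two substituents are one axial and one equatorial in each chair.
Chair I (isopropyl axial, phenyl equatorial): E = 9.00 kJ/mol.
Chair II (isopropyl equatorial, phenyl axial): E = 12.18 kJ/mol.
ΔE = 12.18 − 9.00 = 3.18 kJ/mol; chair I is more stable.

3.18 kJ/mol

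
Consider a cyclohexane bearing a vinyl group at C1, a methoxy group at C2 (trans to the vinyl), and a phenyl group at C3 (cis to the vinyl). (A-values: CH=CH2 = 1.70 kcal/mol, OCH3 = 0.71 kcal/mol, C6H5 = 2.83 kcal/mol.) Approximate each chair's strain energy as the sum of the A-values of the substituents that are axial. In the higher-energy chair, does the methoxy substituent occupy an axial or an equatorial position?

axial

Chair I (vinyl axial, methoxy axial, phenyl axial): E = 5.24 kcal/mol.
Chair II (vinyl equatorial, methoxy equatorial, phenyl equatorial): E = 0.00 kcal/mol.
Chair I is the less stable (higher-energy) conformer, and in that chair the methoxy group is axial.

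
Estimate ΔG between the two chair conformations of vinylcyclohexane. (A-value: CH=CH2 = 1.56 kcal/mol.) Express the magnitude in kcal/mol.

A monosubstituted cyclohexane has one chair with the vinyl group axial (E = A = 1.56 kcal/mol) and one with it equatorial (E = 0).
ΔE = 1.56 − 0 = 1.56 kcal/mol.

1.56 kcal/mol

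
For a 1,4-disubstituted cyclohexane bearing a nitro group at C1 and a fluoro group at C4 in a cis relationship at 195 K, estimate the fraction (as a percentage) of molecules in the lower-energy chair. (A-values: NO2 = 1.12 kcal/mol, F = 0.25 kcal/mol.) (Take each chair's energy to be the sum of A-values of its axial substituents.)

90.4%

C1 and C4 have opposite parity, so for the cis isomer the two substituents are one axial and one equatorial in each chair.
Chair I (nitro axial, fluoro equatorial): E = 1.12 kcal/mol; chair II (nitro equatorial, fluoro axial): E = 0.25 kcal/mol.
ΔG = 0.87 kcal/mol between the two chairs.
K = exp(ΔG/RT) with R = 1.987×10⁻³ kcal mol⁻¹ K⁻¹ and T = 195 K gives K ≈ 9.44.
Fraction in the lower-energy chair = K/(K+1) = 90.4%.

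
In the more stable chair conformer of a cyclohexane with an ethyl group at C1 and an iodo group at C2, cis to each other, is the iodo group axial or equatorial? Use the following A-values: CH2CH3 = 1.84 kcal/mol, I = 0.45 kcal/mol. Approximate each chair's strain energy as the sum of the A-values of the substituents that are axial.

axial

C1 and C2 have opposite parity, so for the cis isomer the two substituents are one axial and one equatorial in each chair.
Chair I (ethyl axial, iodo equatorial): E = 1.84 kcal/mol.
Chair II (ethyl equatorial, iodo axial): E = 0.45 kcal/mol.
Chair II is the more stable (lower-energy) conformer, and in that chair the iodo group is axial.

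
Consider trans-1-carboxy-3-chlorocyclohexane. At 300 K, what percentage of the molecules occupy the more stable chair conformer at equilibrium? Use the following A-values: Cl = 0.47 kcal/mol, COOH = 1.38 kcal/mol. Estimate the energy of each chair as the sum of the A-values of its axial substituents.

C1 and C3 have the same parity, so for the trans isomer the two substituents are one axial and one equatorial in each chair.
Chair I (chloro axial, carboxyl equatorial): E = 0.47 kcal/mol; chair II (chloro equatorial, carboxyl axial): E = 1.38 kcal/mol.
ΔG = 0.91 kcal/mol between the two chairs.
K = exp(ΔG/RT) with R = 1.987×10⁻³ kcal mol⁻¹ K⁻¹ and T = 300 K gives K ≈ 4.6.
Fraction in the lower-energy chair = K/(K+1) = 82.2%.

82.2%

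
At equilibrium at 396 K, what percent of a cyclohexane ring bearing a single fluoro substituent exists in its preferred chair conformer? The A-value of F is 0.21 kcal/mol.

56.6%

One chair has the fluoro group axial (E = 0.21 kcal/mol) and the other has it equatorial (E = 0).
ΔG = 0.21 kcal/mol between the two chairs.
K = exp(ΔG/RT) with R = 1.987×10⁻³ kcal mol⁻¹ K⁻¹ and T = 396 K gives K ≈ 1.31.
Fraction in the lower-energy chair = K/(K+1) = 56.6%.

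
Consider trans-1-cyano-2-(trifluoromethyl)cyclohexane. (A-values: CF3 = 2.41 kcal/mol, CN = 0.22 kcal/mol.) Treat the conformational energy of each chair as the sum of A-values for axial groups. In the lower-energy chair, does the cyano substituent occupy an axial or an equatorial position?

C1 and C2 have opposite parity, so for the trans isomer the two substituents are e,e in one chair and a,a in the other.
Chair I (trifluoromethyl axial, cyano axial): E = 2.63 kcal/mol.
Chair II (trifluoromethyl equatorial, cyano equatorial): E = 0.00 kcal/mol.
Chair II is the more stable (lower-energy) conformer, and in that chair the cyano group is equatorial.

equatorial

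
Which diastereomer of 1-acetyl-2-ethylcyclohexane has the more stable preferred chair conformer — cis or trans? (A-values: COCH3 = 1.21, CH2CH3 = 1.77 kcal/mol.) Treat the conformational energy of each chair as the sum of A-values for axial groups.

trans

At 1,2 positions (parity opposite): cis → (a,e or e,a); trans → (e,e or a,a).
Best chair for cis: E = 1.21 kcal/mol; best chair for trans: E = 0.00 kcal/mol.
The trans isomer is lower by 1.21 kcal/mol.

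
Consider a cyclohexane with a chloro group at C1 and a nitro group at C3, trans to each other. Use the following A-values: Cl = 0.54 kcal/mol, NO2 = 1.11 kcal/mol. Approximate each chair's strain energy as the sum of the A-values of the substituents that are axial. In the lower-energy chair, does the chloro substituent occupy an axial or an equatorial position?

C1 and C3 have the same parity, so for the trans isomer the two substituents are one axial and one equatorial in each chair.
Chair I (chloro axial, nitro equatorial): E = 0.54 kcal/mol.
Chair II (chloro equatorial, nitro axial): E = 1.11 kcal/mol.
Chair I is the more stable (lower-energy) conformer, and in that chair the chloro group is axial.

axial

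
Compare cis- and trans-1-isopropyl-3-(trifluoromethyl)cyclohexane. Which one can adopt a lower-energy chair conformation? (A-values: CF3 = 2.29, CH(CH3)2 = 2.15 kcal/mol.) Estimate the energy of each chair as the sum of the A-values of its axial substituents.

At 1,3 positions (parity same): cis → (e,e or a,a); trans → (a,e or e,a).
Best chair for cis: E = 0.00 kcal/mol; best chair for trans: E = 2.15 kcal/mol.
The cis isomer is lower by 2.15 kcal/mol.

cis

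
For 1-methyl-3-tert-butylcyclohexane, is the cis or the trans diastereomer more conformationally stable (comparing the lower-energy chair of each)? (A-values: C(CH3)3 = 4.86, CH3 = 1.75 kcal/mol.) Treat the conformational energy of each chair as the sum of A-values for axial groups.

cis

At 1,3 positions (parity same): cis → (e,e or a,a); trans → (a,e or e,a).
Best chair for cis: E = 0.00 kcal/mol; best chair for trans: E = 1.75 kcal/mol.
The cis isomer is lower by 1.75 kcal/mol.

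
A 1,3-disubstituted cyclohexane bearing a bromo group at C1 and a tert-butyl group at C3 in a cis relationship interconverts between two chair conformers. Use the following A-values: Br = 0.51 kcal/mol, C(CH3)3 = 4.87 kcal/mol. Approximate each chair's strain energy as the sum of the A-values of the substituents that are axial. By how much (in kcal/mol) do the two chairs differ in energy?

C1 and C3 have the same parity, so for the cis isomer the two substituents are e,e in one chair and a,a in the other.
Chair I (bromo axial, tert-butyl axial): E = 5.38 kcal/mol.
Chair II (bromo equatorial, tert-butyl equatorial): E = 0.00 kcal/mol.
ΔE = 5.38 − 0.00 = 5.38 kcal/mol; chair II is more stable.

5.38 kcal/mol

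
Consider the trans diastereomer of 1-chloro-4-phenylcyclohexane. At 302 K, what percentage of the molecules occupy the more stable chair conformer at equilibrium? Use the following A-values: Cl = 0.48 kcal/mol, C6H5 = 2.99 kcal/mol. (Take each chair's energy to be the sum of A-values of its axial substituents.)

C1 and C4 have opposite parity, so for the trans isomer the two substituents are e,e in one chair and a,a in the other.
Chair I (chloro axial, phenyl axial): E = 3.47 kcal/mol; chair II (chloro equatorial, phenyl equatorial): E = 0.00 kcal/mol.
ΔG = 3.47 kcal/mol between the two chairs.
K = exp(ΔG/RT) with R = 1.987×10⁻³ kcal mol⁻¹ K⁻¹ and T = 302 K gives K ≈ 325.
Fraction in the lower-energy chair = K/(K+1) = 99.7%.

99.7%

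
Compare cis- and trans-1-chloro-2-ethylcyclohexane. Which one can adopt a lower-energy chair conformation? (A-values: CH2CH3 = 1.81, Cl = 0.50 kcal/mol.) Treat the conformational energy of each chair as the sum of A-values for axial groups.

trans

At 1,2 positions (parity opposite): cis → (a,e or e,a); trans → (e,e or a,a).
Best chair for cis: E = 0.50 kcal/mol; best chair for trans: E = 0.00 kcal/mol.
The trans isomer is lower by 0.50 kcal/mol.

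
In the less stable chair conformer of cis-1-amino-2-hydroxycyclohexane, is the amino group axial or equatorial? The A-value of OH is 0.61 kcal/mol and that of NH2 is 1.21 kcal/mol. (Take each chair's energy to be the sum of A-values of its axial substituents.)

C1 and C2 have opposite parity, so for the cis isomer the two substituents are one axial and one equatorial in each chair.
Chair I (hydroxyl axial, amino equatorial): E = 0.61 kcal/mol.
Chair II (hydroxyl equatorial, amino axial): E = 1.21 kcal/mol.
Chair II is the less stable (higher-energy) conformer, and in that chair the amino group is axial.

axial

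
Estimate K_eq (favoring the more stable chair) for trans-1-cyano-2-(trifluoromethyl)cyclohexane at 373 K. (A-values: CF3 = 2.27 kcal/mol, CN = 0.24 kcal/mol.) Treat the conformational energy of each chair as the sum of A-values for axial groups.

K ≈ 29.6

C1 and C2 have opposite parity, so for the trans isomer the two substituents are e,e in one chair and a,a in the other.
Chair I (trifluoromethyl axial, cyano axial): E = 2.51 kcal/mol; chair II (trifluoromethyl equatorial, cyano equatorial): E = 0.00 kcal/mol.
ΔG = 2.51 kcal/mol between the two chairs.
K = exp(ΔG/RT) with R = 1.987×10⁻³ kcal mol⁻¹ K⁻¹ and T = 373 K gives K ≈ 29.6.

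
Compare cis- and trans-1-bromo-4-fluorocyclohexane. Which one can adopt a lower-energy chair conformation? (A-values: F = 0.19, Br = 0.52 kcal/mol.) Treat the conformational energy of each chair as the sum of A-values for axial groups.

trans

At 1,4 positions (parity opposite): cis → (a,e or e,a); trans → (e,e or a,a).
Best chair for cis: E = 0.19 kcal/mol; best chair for trans: E = 0.00 kcal/mol.
The trans isomer is lower by 0.19 kcal/mol.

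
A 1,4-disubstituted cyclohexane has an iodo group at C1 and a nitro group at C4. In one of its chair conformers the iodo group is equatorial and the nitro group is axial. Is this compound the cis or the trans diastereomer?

cis

C1 and C4 have opposite parity, so their axial bonds point in opposite directions.
With opposite-parity carbons, two substituents on the same face are one axial and one equatorial; opposite faces give both axial or both equatorial.
Here the groups are equatorial/axial → same face → cis.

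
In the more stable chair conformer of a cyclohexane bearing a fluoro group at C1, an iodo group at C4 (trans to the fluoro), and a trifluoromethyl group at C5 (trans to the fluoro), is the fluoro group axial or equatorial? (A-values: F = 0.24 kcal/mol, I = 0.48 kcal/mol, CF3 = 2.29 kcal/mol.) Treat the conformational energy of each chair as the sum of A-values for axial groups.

axial

Chair I (fluoro axial, iodo axial, trifluoromethyl equatorial): E = 0.72 kcal/mol.
Chair II (fluoro equatorial, iodo equatorial, trifluoromethyl axial): E = 2.29 kcal/mol.
Chair I is the more stable (lower-energy) conformer, and in that chair the fluoro group is axial.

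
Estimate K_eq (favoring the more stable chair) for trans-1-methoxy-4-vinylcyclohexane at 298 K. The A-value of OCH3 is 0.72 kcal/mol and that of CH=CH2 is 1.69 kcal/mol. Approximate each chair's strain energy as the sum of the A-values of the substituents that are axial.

C1 and C4 have opposite parity, so for the trans isomer the two substituents are e,e in one chair and a,a in the other.
Chair I (methoxy axial, vinyl axial): E = 2.41 kcal/mol; chair II (methoxy equatorial, vinyl equatorial): E = 0.00 kcal/mol.
ΔG = 2.41 kcal/mol between the two chairs.
K = exp(ΔG/RT) with R = 1.987×10⁻³ kcal mol⁻¹ K⁻¹ and T = 298 K gives K ≈ 58.6.

K ≈ 58.6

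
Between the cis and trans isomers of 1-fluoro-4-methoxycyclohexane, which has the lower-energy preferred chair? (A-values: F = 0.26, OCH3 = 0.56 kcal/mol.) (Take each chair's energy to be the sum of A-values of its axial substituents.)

At 1,4 positions (parity opposite): cis → (a,e or e,a); trans → (e,e or a,a).
Best chair for cis: E = 0.26 kcal/mol; best chair for trans: E = 0.00 kcal/mol.
The trans isomer is lower by 0.26 kcal/mol.

trans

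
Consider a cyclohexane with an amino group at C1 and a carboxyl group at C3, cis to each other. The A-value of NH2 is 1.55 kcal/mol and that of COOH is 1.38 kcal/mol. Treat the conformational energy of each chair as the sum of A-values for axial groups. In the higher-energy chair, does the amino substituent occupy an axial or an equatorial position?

axial

C1 and C3 have the same parity, so for the cis isomer the two substituents are e,e in one chair and a,a in the other.
Chair I (amino axial, carboxyl axial): E = 2.93 kcal/mol.
Chair II (amino equatorial, carboxyl equatorial): E = 0.00 kcal/mol.
Chair I is the less stable (higher-energy) conformer, and in that chair the amino group is axial.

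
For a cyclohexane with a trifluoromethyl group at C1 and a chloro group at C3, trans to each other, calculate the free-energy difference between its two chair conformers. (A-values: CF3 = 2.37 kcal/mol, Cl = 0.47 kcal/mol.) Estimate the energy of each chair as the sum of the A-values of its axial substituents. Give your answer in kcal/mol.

C1 and C3 have the same parity, so for the trans isomer the two substituents are one axial and one equatorial in each chair.
Chair I (trifluoromethyl axial, chloro equatorial): E = 2.37 kcal/mol.
Chair II (trifluoromethyl equatorial, chloro axial): E = 0.47 kcal/mol.
ΔE = 2.37 − 0.47 = 1.90 kcal/mol; chair II is more stable.

1.90 kcal/mol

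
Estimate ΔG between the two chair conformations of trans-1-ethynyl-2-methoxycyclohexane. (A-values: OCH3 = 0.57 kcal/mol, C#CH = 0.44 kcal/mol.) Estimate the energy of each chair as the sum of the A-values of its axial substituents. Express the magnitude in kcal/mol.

C1 and C2 have opposite parity, so for the trans isomer the two substituents are e,e in one chair and a,a in the other.
Chair I (methoxy axial, ethynyl axial): E = 1.01 kcal/mol.
Chair II (methoxy equatorial, ethynyl equatorial): E = 0.00 kcal/mol.
ΔE = 1.01 − 0.00 = 1.01 kcal/mol; chair II is more stable.

1.01 kcal/mol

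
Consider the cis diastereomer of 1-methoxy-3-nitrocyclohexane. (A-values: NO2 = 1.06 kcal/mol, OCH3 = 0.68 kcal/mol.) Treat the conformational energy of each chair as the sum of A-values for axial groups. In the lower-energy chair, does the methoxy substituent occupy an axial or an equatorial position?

equatorial

C1 and C3 have the same parity, so for the cis isomer the two substituents are e,e in one chair and a,a in the other.
Chair I (nitro axial, methoxy axial): E = 1.74 kcal/mol.
Chair II (nitro equatorial, methoxy equatorial): E = 0.00 kcal/mol.
Chair II is the more stable (lower-energy) conformer, and in that chair the methoxy group is equatorial.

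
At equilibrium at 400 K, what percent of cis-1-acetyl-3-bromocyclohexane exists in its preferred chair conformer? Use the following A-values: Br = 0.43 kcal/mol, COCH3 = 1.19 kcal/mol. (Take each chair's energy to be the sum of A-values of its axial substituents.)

88.5%

C1 and C3 have the same parity, so for the cis isomer the two substituents are e,e in one chair and a,a in the other.
Chair I (bromo axial, acetyl axial): E = 1.62 kcal/mol; chair II (bromo equatorial, acetyl equatorial): E = 0.00 kcal/mol.
ΔG = 1.62 kcal/mol between the two chairs.
K = exp(ΔG/RT) with R = 1.987×10⁻³ kcal mol⁻¹ K⁻¹ and T = 400 K gives K ≈ 7.68.
Fraction in the lower-energy chair = K/(K+1) = 88.5%.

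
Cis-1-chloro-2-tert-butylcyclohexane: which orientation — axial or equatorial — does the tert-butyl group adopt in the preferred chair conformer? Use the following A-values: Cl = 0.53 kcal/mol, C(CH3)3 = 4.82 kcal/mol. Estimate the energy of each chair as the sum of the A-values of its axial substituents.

C1 and C2 have opposite parity, so for the cis isomer the two substituents are one axial and one equatorial in each chair.
Chair I (chloro axial, tert-butyl equatorial): E = 0.53 kcal/mol.
Chair II (chloro equatorial, tert-butyl axial): E = 4.82 kcal/mol.
Chair I is the more stable (lower-energy) conformer, and in that chair the tert-butyl group is equatorial.

equatorial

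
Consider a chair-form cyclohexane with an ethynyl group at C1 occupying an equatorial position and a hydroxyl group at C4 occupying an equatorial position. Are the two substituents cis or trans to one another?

trans

C1 and C4 have opposite parity, so their axial bonds point in opposite directions.
With opposite-parity carbons, two substituents on the same face are one axial and one equatorial; opposite faces give both axial or both equatorial.
Here the groups are equatorial/equatorial → opposite face → trans.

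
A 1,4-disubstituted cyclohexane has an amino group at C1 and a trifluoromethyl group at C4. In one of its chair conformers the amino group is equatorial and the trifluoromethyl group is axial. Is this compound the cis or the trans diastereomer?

C1 and C4 have opposite parity, so their axial bonds point in opposite directions.
With opposite-parity carbons, two substituents on the same face are one axial and one equatorial; opposite faces give both axial or both equatorial.
Here the groups are equatorial/axial → same face → cis.

cis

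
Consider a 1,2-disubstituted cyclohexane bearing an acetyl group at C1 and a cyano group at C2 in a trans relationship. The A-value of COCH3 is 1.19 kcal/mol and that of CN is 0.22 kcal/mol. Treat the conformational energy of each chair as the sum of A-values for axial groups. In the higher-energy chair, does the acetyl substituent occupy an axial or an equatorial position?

C1 and C2 have opposite parity, so for the trans isomer the two substituents are e,e in one chair and a,a in the other.
Chair I (acetyl axial, cyano axial): E = 1.41 kcal/mol.
Chair II (acetyl equatorial, cyano equatorial): E = 0.00 kcal/mol.
Chair I is the less stable (higher-energy) conformer, and in that chair the acetyl group is axial.

axial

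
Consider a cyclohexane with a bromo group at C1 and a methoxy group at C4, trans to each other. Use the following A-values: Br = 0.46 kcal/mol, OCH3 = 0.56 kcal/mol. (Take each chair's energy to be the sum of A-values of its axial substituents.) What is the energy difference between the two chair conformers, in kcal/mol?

C1 and C4 have opposite parity, so for the trans isomer the two substituents are e,e in one chair and a,a in the other.
Chair I (bromo axial, methoxy axial): E = 1.02 kcal/mol.
Chair II (bromo equatorial, methoxy equatorial): E = 0.00 kcal/mol.
ΔE = 1.02 − 0.00 = 1.02 kcal/mol; chair II is more stable.

1.02 kcal/mol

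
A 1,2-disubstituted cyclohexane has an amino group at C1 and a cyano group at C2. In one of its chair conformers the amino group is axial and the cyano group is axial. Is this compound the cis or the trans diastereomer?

C1 and C2 have opposite parity, so their axial bonds point in opposite directions.
With opposite-parity carbons, two substituents on the same face are one axial and one equatorial; opposite faces give both axial or both equatorial.
Here the groups are axial/axial → opposite face → trans.

trans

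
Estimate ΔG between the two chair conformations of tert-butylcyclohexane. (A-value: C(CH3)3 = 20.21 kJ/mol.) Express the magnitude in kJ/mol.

20.21 kJ/mol

A monosubstituted cyclohexane has one chair with the tert-butyl group axial (E = A = 20.21 kJ/mol) and one with it equatorial (E = 0).
ΔE = 20.21 − 0 = 20.21 kJ/mol.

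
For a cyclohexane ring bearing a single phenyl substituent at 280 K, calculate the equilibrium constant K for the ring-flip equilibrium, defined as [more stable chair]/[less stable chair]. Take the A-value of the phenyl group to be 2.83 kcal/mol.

K ≈ 162

One chair has the phenyl group axial (E = 2.83 kcal/mol) and the other has it equatorial (E = 0).
ΔG = 2.83 kcal/mol between the two chairs.
K = exp(ΔG/RT) with R = 1.987×10⁻³ kcal mol⁻¹ K⁻¹ and T = 280 K gives K ≈ 162.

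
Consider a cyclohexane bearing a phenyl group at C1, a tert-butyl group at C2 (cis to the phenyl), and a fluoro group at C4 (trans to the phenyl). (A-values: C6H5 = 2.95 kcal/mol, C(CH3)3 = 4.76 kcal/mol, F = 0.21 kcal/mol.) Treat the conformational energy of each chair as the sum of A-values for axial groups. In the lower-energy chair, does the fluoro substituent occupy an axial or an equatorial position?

axial

Chair I (phenyl axial, tert-butyl equatorial, fluoro axial): E = 3.16 kcal/mol.
Chair II (phenyl equatorial, tert-butyl axial, fluoro equatorial): E = 4.76 kcal/mol.
Chair I is the more stable (lower-energy) conformer, and in that chair the fluoro group is axial.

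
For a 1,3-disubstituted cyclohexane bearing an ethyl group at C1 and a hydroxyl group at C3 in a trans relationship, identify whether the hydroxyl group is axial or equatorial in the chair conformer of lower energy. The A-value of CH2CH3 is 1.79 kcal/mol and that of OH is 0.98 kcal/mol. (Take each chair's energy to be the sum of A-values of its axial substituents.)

C1 and C3 have the same parity, so for the trans isomer the two substituents are one axial and one equatorial in each chair.
Chair I (ethyl axial, hydroxyl equatorial): E = 1.79 kcal/mol.
Chair II (ethyl equatorial, hydroxyl axial): E = 0.98 kcal/mol.
Chair II is the more stable (lower-energy) conformer, and in that chair the hydroxyl group is axial.

axial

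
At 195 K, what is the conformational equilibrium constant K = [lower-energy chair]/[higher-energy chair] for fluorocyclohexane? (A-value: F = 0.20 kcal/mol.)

K ≈ 1.68

One chair has the fluoro group axial (E = 0.20 kcal/mol) and the other has it equatorial (E = 0).
ΔG = 0.20 kcal/mol between the two chairs.
K = exp(ΔG/RT) with R = 1.987×10⁻³ kcal mol⁻¹ K⁻¹ and T = 195 K gives K ≈ 1.68.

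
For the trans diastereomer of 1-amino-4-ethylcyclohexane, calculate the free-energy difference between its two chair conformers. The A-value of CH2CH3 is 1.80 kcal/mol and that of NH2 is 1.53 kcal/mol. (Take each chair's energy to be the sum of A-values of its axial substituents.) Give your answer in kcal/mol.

C1 and C4 have opposite parity, so for the trans isomer the two substituents are e,e in one chair and a,a in the other.
Chair I (ethyl axial, amino axial): E = 3.33 kcal/mol.
Chair II (ethyl equatorial, amino equatorial): E = 0.00 kcal/mol.
ΔE = 3.33 − 0.00 = 3.33 kcal/mol; chair II is more stable.

3.33 kcal/mol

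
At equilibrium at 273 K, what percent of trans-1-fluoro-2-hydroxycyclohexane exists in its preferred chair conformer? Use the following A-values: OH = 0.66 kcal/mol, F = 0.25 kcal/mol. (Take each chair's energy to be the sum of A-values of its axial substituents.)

84.3%

C1 and C2 have opposite parity, so for the trans isomer the two substituents are e,e in one chair and a,a in the other.
Chair I (hydroxyl axial, fluoro axial): E = 0.91 kcal/mol; chair II (hydroxyl equatorial, fluoro equatorial): E = 0.00 kcal/mol.
ΔG = 0.91 kcal/mol between the two chairs.
K = exp(ΔG/RT) with R = 1.987×10⁻³ kcal mol⁻¹ K⁻¹ and T = 273 K gives K ≈ 5.35.
Fraction in the lower-energy chair = K/(K+1) = 84.3%.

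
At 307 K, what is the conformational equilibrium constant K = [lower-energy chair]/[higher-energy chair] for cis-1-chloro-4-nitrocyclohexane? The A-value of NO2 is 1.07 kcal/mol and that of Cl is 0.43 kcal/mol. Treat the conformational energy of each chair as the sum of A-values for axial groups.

K ≈ 2.86

C1 and C4 have opposite parity, so for the cis isomer the two substituents are one axial and one equatorial in each chair.
Chair I (nitro axial, chloro equatorial): E = 1.07 kcal/mol; chair II (nitro equatorial, chloro axial): E = 0.43 kcal/mol.
ΔG = 0.64 kcal/mol between the two chairs.
K = exp(ΔG/RT) with R = 1.987×10⁻³ kcal mol⁻¹ K⁻¹ and T = 307 K gives K ≈ 2.86.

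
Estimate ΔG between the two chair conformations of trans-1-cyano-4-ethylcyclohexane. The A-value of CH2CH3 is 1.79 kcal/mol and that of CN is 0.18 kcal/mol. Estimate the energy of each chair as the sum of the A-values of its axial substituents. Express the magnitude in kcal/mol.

1.97 kcal/mol

C1 and C4 have opposite parity, so for the trans isomer the two substituents are e,e in one chair and a,a in the other.
Chair I (ethyl axial, cyano axial): E = 1.97 kcal/mol.
Chair II (ethyl equatorial, cyano equatorial): E = 0.00 kcal/mol.
ΔE = 1.97 − 0.00 = 1.97 kcal/mol; chair II is more stable.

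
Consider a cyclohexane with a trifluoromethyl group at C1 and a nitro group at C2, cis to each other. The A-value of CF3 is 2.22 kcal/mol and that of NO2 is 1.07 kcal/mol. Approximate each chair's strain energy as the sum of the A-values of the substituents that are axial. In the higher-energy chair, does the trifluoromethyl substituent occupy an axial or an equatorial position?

axial

C1 and C2 have opposite parity, so for the cis isomer the two substituents are one axial and one equatorial in each chair.
Chair I (trifluoromethyl axial, nitro equatorial): E = 2.22 kcal/mol.
Chair II (trifluoromethyl equatorial, nitro axial): E = 1.07 kcal/mol.
Chair I is the less stable (higher-energy) conformer, and in that chair the trifluoromethyl group is axial.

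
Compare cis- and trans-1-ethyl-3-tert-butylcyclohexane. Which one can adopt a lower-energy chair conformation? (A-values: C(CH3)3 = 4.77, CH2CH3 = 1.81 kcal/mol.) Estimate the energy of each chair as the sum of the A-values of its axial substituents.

cis

At 1,3 positions (parity same): cis → (e,e or a,a); trans → (a,e or e,a).
Best chair for cis: E = 0.00 kcal/mol; best chair for trans: E = 1.81 kcal/mol.
The cis isomer is lower by 1.81 kcal/mol.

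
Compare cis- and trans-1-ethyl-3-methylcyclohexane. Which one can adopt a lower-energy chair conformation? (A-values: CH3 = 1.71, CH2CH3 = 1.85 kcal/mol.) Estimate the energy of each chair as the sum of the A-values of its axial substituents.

cis

At 1,3 positions (parity same): cis → (e,e or a,a); trans → (a,e or e,a).
Best chair for cis: E = 0.00 kcal/mol; best chair for trans: E = 1.71 kcal/mol.
The cis isomer is lower by 1.71 kcal/mol.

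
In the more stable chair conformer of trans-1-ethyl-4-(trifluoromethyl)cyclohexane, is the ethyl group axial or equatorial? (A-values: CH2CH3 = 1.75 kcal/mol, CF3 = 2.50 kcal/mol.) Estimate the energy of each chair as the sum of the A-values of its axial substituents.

C1 and C4 have opposite parity, so for the trans isomer the two substituents are e,e in one chair and a,a in the other.
Chair I (ethyl axial, trifluoromethyl axial): E = 4.25 kcal/mol.
Chair II (ethyl equatorial, trifluoromethyl equatorial): E = 0.00 kcal/mol.
Chair II is the more stable (lower-energy) conformer, and in that chair the ethyl group is equatorial.

equatorial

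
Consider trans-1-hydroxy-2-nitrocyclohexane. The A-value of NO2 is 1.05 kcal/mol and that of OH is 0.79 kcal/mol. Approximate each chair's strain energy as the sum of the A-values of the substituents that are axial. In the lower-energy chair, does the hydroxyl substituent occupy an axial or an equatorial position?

C1 and C2 have opposite parity, so for the trans isomer the two substituents are e,e in one chair and a,a in the other.
Chair I (nitro axial, hydroxyl axial): E = 1.84 kcal/mol.
Chair II (nitro equatorial, hydroxyl equatorial): E = 0.00 kcal/mol.
Chair II is the more stable (lower-energy) conformer, and in that chair the hydroxyl group is equatorial.

equatorial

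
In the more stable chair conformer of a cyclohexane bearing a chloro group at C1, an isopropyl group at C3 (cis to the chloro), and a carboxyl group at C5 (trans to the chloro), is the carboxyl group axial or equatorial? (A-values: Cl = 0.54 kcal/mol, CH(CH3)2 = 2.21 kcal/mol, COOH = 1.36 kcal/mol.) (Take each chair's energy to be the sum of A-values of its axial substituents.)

axial

Chair I (chloro axial, isopropyl axial, carboxyl equatorial): E = 2.75 kcal/mol.
Chair II (chloro equatorial, isopropyl equatorial, carboxyl axial): E = 1.36 kcal/mol.
Chair II is the more stable (lower-energy) conformer, and in that chair the carboxyl group is axial.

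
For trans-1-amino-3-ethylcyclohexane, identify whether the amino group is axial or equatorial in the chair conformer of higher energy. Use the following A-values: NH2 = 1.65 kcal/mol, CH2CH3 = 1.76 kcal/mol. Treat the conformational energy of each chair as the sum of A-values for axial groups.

C1 and C3 have the same parity, so for the trans isomer the two substituents are one axial and one equatorial in each chair.
Chair I (amino axial, ethyl equatorial): E = 1.65 kcal/mol.
Chair II (amino equatorial, ethyl axial): E = 1.76 kcal/mol.
Chair II is the less stable (higher-energy) conformer, and in that chair the amino group is equatorial.

equatorial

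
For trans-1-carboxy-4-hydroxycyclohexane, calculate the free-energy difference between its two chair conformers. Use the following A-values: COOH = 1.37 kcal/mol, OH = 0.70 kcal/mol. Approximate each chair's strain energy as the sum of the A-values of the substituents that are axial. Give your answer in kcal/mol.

2.07 kcal/mol

C1 and C4 have opposite parity, so for the trans isomer the two substituents are e,e in one chair and a,a in the other.
Chair I (carboxyl axial, hydroxyl axial): E = 2.07 kcal/mol.
Chair II (carboxyl equatorial, hydroxyl equatorial): E = 0.00 kcal/mol.
ΔE = 2.07 − 0.00 = 2.07 kcal/mol; chair II is more stable.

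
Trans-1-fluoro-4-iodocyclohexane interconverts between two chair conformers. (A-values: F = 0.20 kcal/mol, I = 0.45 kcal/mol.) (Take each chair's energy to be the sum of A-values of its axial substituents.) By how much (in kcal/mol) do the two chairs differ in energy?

0.65 kcal/mol

C1 and C4 have opposite parity, so for the trans isomer the two substituents are e,e in one chair and a,a in the other.
Chair I (fluoro axial, iodo axial): E = 0.65 kcal/mol.
Chair II (fluoro equatorial, iodo equatorial): E = 0.00 kcal/mol.
ΔE = 0.65 − 0.00 = 0.65 kcal/mol; chair II is more stable.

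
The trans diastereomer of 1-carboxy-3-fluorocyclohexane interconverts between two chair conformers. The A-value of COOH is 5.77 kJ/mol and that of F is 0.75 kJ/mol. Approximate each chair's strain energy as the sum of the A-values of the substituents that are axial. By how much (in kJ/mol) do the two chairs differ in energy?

5.02 kJ/mol

C1 and C3 have the same parity, so for the trans isomer the two substituents are one axial and one equatorial in each chair.
Chair I (carboxyl axial, fluoro equatorial): E = 5.77 kJ/mol.
Chair II (carboxyl equatorial, fluoro axial): E = 0.75 kJ/mol.
ΔE = 5.77 − 0.75 = 5.02 kJ/mol; chair II is more stable.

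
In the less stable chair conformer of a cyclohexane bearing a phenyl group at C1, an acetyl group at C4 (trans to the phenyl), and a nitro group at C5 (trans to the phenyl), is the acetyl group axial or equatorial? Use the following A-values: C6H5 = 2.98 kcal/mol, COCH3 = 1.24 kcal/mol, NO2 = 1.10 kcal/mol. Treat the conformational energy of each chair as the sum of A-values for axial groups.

axial

Chair I (phenyl axial, acetyl axial, nitro equatorial): E = 4.22 kcal/mol.
Chair II (phenyl equatorial, acetyl equatorial, nitro axial): E = 1.10 kcal/mol.
Chair I is the less stable (higher-energy) conformer, and in that chair the acetyl group is axial.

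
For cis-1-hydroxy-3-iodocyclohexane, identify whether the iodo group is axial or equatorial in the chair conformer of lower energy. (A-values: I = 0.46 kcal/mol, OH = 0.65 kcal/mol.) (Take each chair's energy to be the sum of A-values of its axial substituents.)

C1 and C3 have the same parity, so for the cis isomer the two substituents are e,e in one chair and a,a in the other.
Chair I (iodo axial, hydroxyl axial): E = 1.11 kcal/mol.
Chair II (iodo equatorial, hydroxyl equatorial): E = 0.00 kcal/mol.
Chair II is the more stable (lower-energy) conformer, and in that chair the iodo group is equatorial.

equatorial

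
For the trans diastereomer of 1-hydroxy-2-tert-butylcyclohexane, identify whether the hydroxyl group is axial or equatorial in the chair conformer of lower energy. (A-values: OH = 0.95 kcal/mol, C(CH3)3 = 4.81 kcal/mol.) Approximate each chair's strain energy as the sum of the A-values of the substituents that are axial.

equatorial

C1 and C2 have opposite parity, so for the trans isomer the two substituents are e,e in one chair and a,a in the other.
Chair I (hydroxyl axial, tert-butyl axial): E = 5.76 kcal/mol.
Chair II (hydroxyl equatorial, tert-butyl equatorial): E = 0.00 kcal/mol.
Chair II is the more stable (lower-energy) conformer, and in that chair the hydroxyl group is equatorial.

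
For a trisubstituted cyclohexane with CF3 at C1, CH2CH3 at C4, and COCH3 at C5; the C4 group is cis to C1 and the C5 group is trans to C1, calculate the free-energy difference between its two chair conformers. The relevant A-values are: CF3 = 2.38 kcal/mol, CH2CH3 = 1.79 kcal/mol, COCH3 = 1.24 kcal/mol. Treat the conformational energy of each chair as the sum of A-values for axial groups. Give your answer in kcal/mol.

Chair I (trifluoromethyl axial, ethyl equatorial, acetyl equatorial): E = 2.38 kcal/mol.
Chair II (trifluoromethyl equatorial, ethyl axial, acetyl axial): E = 3.03 kcal/mol.
ΔE = 3.03 − 2.38 = 0.65 kcal/mol; chair I is more stable.

0.65 kcal/mol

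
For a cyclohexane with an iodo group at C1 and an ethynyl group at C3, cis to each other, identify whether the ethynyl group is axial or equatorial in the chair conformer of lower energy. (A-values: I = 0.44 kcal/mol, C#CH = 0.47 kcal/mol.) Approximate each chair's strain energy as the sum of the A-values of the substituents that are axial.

equatorial

C1 and C3 have the same parity, so for the cis isomer the two substituents are e,e in one chair and a,a in the other.
Chair I (iodo axial, ethynyl axial): E = 0.91 kcal/mol.
Chair II (iodo equatorial, ethynyl equatorial): E = 0.00 kcal/mol.
Chair II is the more stable (lower-energy) conformer, and in that chair the ethynyl group is equatorial.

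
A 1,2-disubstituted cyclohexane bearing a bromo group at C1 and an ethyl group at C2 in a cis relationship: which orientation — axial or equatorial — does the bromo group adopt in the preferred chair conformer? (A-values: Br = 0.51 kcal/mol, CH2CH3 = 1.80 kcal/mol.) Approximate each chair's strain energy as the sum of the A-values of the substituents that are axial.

axial

C1 and C2 have opposite parity, so for the cis isomer the two substituents are one axial and one equatorial in each chair.
Chair I (bromo axial, ethyl equatorial): E = 0.51 kcal/mol.
Chair II (bromo equatorial, ethyl axial): E = 1.80 kcal/mol.
Chair I is the more stable (lower-energy) conformer, and in that chair the bromo group is axial.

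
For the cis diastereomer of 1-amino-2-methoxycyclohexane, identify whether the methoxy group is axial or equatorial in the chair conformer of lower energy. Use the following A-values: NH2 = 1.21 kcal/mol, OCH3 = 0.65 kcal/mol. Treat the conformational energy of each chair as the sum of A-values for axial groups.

C1 and C2 have opposite parity, so for the cis isomer the two substituents are one axial and one equatorial in each chair.
Chair I (amino axial, methoxy equatorial): E = 1.21 kcal/mol.
Chair II (amino equatorial, methoxy axial): E = 0.65 kcal/mol.
Chair II is the more stable (lower-energy) conformer, and in that chair the methoxy group is axial.

axial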